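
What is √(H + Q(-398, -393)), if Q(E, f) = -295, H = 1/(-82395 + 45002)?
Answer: 2*I*√103119947462/37393 ≈ 17.176*I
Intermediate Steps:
H = -1/37393 (H = 1/(-37393) = -1/37393 ≈ -2.6743e-5)
√(H + Q(-398, -393)) = √(-1/37393 - 295) = √(-11030936/37393) = 2*I*√103119947462/37393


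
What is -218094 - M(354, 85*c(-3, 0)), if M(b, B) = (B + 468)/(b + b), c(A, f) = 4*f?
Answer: -12867585/59 ≈ -2.1809e+5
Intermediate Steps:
M(b, B) = (468 + B)/(2*b) (M(b, B) = (468 + B)/((2*b)) = (468 + B)*(1/(2*b)) = (468 + B)/(2*b))
-218094 - M(354, 85*c(-3, 0)) = -218094 - (468 + 85*(4*0))/(2*354) = -218094 - (468 + 85*0)/(2*354) = -218094 - (468 + 0)/(2*354) = -218094 - 468/(2*354) = -218094 - 1*39/59 = -218094 - 39/59 = -12867585/59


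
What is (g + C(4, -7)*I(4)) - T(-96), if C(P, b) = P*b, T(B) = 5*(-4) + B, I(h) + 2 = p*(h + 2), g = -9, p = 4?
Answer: -509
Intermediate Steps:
I(h) = 6 + 4*h (I(h) = -2 + 4*(h + 2) = -2 + 4*(2 + h) = -2 + (8 + 4*h) = 6 + 4*h)
T(B) = -20 + B
(g + C(4, -7)*I(4)) - T(-96) = (-9 + (4*(-7))*(6 + 4*4)) - (-20 - 96) = (-9 - 28*(6 + 16)) - 1*(-116) = (-9 - 28*22) + 116 = (-9 - 616) + 116 = -625 + 116 = -509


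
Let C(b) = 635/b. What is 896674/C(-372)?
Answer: -333562728/635 ≈ -5.2530e+5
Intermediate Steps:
896674/C(-372) = 896674/((635/(-372))) = 896674/((635*(-1/372))) = 896674/(-635/372) = 896674*(-372/635) = -333562728/635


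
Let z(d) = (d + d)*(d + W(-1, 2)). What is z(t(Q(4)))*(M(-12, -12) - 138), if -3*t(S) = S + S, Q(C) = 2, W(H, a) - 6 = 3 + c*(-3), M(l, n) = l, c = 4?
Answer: -5200/3 ≈ -1733.3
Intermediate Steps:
W(H, a) = -3 (W(H, a) = 6 + (3 + 4*(-3)) = 6 + (3 - 12) = 6 - 9 = -3)
t(S) = -2*S/3 (t(S) = -(S + S)/3 = -2*S/3)
z(d) = 2*d*(-3 + d) (z(d) = (d + d)*(d - 3) = (2*d)*(-3 + d) = 2*d*(-3 + d))
z(t(Q(4)))*(M(-12, -12) - 138) = (2*(-⅔*2)*(-3 - ⅔*2))*(-12 - 138) = (2*(-4/3)*(-3 - 4/3))*(-150) = (2*(-4/3)*(-13/3))*(-150) = (104/9)*(-150) = -5200/3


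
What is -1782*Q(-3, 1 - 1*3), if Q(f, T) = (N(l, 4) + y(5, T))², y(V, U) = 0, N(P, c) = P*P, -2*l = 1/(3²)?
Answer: -11/648 ≈ -0.016975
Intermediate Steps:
l = -1/18 (l = -1/(2*(3²)) = -½/9 = -½*⅑ = -1/18 ≈ -0.055556)
N(P, c) = P²
Q(f, T) = 1/104976 (Q(f, T) = ((-1/18)² + 0)² = (1/324 + 0)² = (1/324)² = 1/104976)
-1782*Q(-3, 1 - 1*3) = -1782*1/104976 = -11/648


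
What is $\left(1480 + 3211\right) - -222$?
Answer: $4913$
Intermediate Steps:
$\left(1480 + 3211\right) - -222 = 4691 + \left(-1164 + 1386\right) = 4691 + 222 = 4913$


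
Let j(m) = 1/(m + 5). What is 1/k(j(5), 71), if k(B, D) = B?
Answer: 10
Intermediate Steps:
j(m) = 1/(5 + m)
1/k(j(5), 71) = 1/(1/(5 + 5)) = 1/(1/10) = 1/(⅒) = 10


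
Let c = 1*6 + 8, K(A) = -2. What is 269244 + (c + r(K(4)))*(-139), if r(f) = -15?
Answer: 269383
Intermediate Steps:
c = 14 (c = 6 + 8 = 14)
269244 + (c + r(K(4)))*(-139) = 269244 + (14 - 15)*(-139) = 269244 - 1*(-139) = 269244 + 139 = 269383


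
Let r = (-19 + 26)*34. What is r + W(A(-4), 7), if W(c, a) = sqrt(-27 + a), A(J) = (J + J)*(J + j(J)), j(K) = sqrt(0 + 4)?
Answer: 238 + 2*I*sqrt(5) ≈ 238.0 + 4.4721*I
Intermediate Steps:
j(K) = 2 (j(K) = sqrt(4) = 2)
A(J) = 2*J*(2 + J) (A(J) = (J + J)*(J + 2) = (2*J)*(2 + J) = 2*J*(2 + J))
r = 238 (r = 7*34 = 238)
r + W(A(-4), 7) = 238 + sqrt(-27 + 7) = 238 + sqrt(-20) = 238 + 2*I*sqrt(5)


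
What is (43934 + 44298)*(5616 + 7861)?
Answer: 1189102664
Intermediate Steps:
(43934 + 44298)*(5616 + 7861) = 88232*13477 = 1189102664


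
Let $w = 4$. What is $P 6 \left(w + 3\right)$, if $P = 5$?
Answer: $210$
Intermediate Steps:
$P 6 \left(w + 3\right) = 5 \cdot 6 \left(4 + 3\right) = 5 \cdot 6 \cdot 7 = 5 \cdot 42 = 210$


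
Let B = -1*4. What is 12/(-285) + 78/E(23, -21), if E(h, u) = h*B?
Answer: -3889/4370 ≈ -0.88993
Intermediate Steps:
B = -4
E(h, u) = -4*h (E(h, u) = h*(-4) = -4*h)
12/(-285) + 78/E(23, -21) = 12/(-285) + 78/((-4*23)) = 12*(-1/285) + 78/(-92) = -4/95 + 78*(-1/92) = -4/95 - 39/46 = -3889/4370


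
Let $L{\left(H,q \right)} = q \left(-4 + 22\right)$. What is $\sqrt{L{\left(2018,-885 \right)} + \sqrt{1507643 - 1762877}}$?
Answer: $\sqrt{-15930 + i \sqrt{255234}} \approx 2.0011 + 126.23 i$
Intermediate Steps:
$L{\left(H,q \right)} = 18 q$ ($L{\left(H,q \right)} = q 18 = 18 q$)
$\sqrt{L{\left(2018,-885 \right)} + \sqrt{1507643 - 1762877}} = \sqrt{18 \left(-885\right) + \sqrt{1507643 - 1762877}} = \sqrt{-15930 + \sqrt{-255234}} = \sqrt{-15930 + i \sqrt{255234}}$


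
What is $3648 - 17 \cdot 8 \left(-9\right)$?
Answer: $4872$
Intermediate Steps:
$3648 - 17 \cdot 8 \left(-9\right) = 3648 - 136 \left(-9\right) = 3648 - -1224 = 3648 + 1224 = 4872$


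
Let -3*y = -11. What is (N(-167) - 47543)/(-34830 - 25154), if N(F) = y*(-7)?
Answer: 71353/89976 ≈ 0.79302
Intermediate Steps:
y = 11/3 (y = -1/3*(-11) = 11/3 ≈ 3.6667)
N(F) = -77/3 (N(F) = (11/3)*(-7) = -77/3)
(N(-167) - 47543)/(-34830 - 25154) = (-77/3 - 47543)/(-34830 - 25154) = -142706/3/(-59984) = -142706/3*(-1/59984) = 71353/89976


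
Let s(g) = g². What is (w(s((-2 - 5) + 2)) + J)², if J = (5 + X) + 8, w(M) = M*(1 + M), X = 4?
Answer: 444889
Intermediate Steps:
J = 17 (J = (5 + 4) + 8 = 9 + 8 = 17)
(w(s((-2 - 5) + 2)) + J)² = (((-2 - 5) + 2)²*(1 + ((-2 - 5) + 2)²) + 17)² = ((-7 + 2)²*(1 + (-7 + 2)²) + 17)² = ((-5)²*(1 + (-5)²) + 17)² = (25*(1 + 25) + 17)² = (25*26 + 17)² = (650 + 17)² = 667² = 444889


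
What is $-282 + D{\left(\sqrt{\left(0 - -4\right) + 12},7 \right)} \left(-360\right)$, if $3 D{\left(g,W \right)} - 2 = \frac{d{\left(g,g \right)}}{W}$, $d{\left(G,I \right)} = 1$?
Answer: $- \frac{3774}{7} \approx -539.14$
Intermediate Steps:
$D{\left(g,W \right)} = \frac{2}{3} + \frac{1}{3 W}$ ($D{\left(g,W \right)} = \frac{2}{3} + \frac{1 \frac{1}{W}}{3} = \frac{2}{3} + \frac{1}{3 W}$)
$-282 + D{\left(\sqrt{\left(0 - -4\right) + 12},7 \right)} \left(-360\right) = -282 + \frac{1 + 2 \cdot 7}{3 \cdot 7} \left(-360\right) = -282 + \frac{1}{3} \cdot \frac{1}{7} \left(1 + 14\right) \left(-360\right) = -282 + \frac{1}{3} \cdot \frac{1}{7} \cdot 15 \left(-360\right) = -282 + \frac{5}{7} \left(-360\right) = -282 - \frac{1800}{7} = - \frac{3774}{7}$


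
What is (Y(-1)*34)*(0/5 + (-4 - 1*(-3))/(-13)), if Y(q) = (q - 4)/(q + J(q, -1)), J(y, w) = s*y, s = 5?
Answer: 85/39 ≈ 2.1795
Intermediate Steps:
J(y, w) = 5*y
Y(q) = (-4 + q)/(6*q) (Y(q) = (q - 4)/(q + 5*q) = (-4 + q)/((6*q)) = (-4 + q)*(1/(6*q)) = (-4 + q)/(6*q))
(Y(-1)*34)*(0/5 + (-4 - 1*(-3))/(-13)) = (((⅙)*(-4 - 1)/(-1))*34)*(0/5 + (-4 - 1*(-3))/(-13)) = (((⅙)*(-1)*(-5))*34)*(0*(⅕) + (-4 + 3)*(-1/13)) = ((⅚)*34)*(0 - 1*(-1/13)) = 85*(0 + 1/13)/3 = (85/3)*(1/13) = 85/39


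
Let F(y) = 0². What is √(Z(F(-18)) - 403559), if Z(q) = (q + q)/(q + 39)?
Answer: I*√403559 ≈ 635.26*I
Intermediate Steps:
F(y) = 0
Z(q) = 2*q/(39 + q) (Z(q) = (2*q)/(39 + q) = 2*q/(39 + q))
√(Z(F(-18)) - 403559) = √(2*0/(39 + 0) - 403559) = √(2*0/39 - 403559) = √(2*0*(1/39) - 403559) = √(0 - 403559) = √(-403559) = I*√403559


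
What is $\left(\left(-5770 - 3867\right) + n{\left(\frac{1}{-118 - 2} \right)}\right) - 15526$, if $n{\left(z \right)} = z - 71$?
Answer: $- \frac{3028081}{120} \approx -25234.0$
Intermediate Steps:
$n{\left(z \right)} = -71 + z$ ($n{\left(z \right)} = z - 71 = -71 + z$)
$\left(\left(-5770 - 3867\right) + n{\left(\frac{1}{-118 - 2} \right)}\right) - 15526 = \left(\left(-5770 - 3867\right) - \left(71 - \frac{1}{-118 - 2}\right)\right) - 15526 = \left(-9637 - \left(71 - \frac{1}{-120}\right)\right) - 15526 = \left(-9637 - \frac{8521}{120}\right) - 15526 = - \frac{1164961}{120} - 15526 = - \frac{3028081}{120}$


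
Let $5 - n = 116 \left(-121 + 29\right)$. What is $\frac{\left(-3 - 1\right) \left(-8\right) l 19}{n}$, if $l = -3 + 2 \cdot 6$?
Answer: $\frac{1824}{3559} \approx 0.5125$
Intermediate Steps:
$n = 10677$ ($n = 5 - 116 \left(-121 + 29\right) = 5 - 116 \left(-92\right) = 5 - -10672 = 5 + 10672 = 10677$)
$l = 9$ ($l = -3 + 12 = 9$)
$\frac{\left(-3 - 1\right) \left(-8\right) l 19}{n} = \frac{\left(-3 - 1\right) \left(-8\right) 9 \cdot 19}{10677} = \left(-3 - 1\right) \left(-8\right) 9 \cdot 19 \cdot \frac{1}{10677} = \left(-4\right) \left(-8\right) 9 \cdot 19 \cdot \frac{1}{10677} = 32 \cdot 9 \cdot 19 \cdot \frac{1}{10677} = 288 \cdot 19 \cdot \frac{1}{10677} = 5472 \cdot \frac{1}{10677} = \frac{1824}{3559}$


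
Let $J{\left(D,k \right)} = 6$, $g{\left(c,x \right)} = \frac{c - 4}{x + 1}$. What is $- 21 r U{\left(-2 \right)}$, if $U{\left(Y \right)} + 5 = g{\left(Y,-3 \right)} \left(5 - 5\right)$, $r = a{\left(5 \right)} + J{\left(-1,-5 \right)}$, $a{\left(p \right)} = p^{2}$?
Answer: $3255$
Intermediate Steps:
$g{\left(c,x \right)} = \frac{-4 + c}{1 + x}$
$r = 31$ ($r = 5^{2} + 6 = 25 + 6 = 31$)
$U{\left(Y \right)} = -5$ ($U{\left(Y \right)} = -5 + \frac{-4 + Y}{1 - 3} \left(5 - 5\right) = -5 + \frac{-4 + Y}{-2} \cdot 0 = -5 + - \frac{-4 + Y}{2} \cdot 0 = -5 + \left(2 - \frac{Y}{2}\right) 0 = -5 + 0 = -5$)
$- 21 r U{\left(-2 \right)} = \left(-21\right) 31 \left(-5\right) = \left(-651\right) \left(-5\right) = 3255$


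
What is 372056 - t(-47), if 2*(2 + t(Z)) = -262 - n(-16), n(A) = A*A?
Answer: 372317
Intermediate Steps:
n(A) = A²
t(Z) = -261 (t(Z) = -2 + (-262 - 1*(-16)²)/2 = -2 + (-262 - 1*256)/2 = -2 + (-262 - 256)/2 = -2 + (½)*(-518) = -2 - 259 = -261)
372056 - t(-47) = 372056 - 1*(-261) = 372056 + 261 = 372317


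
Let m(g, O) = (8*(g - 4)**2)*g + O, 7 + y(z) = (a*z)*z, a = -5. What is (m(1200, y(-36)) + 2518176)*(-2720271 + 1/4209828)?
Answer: -157285810608665172193843/4209828 ≈ -3.7362e+16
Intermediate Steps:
y(z) = -7 - 5*z**2 (y(z) = -7 + (-5*z)*z = -7 - 5*z**2)
m(g, O) = O + 8*g*(-4 + g)**2 (m(g, O) = (8*(-4 + g)**2)*g + O = 8*g*(-4 + g)**2 + O = O + 8*g*(-4 + g)**2)
(m(1200, y(-36)) + 2518176)*(-2720271 + 1/4209828) = (((-7 - 5*(-36)**2) + 8*1200*(-4 + 1200)**2) + 2518176)*(-2720271 + 1/4209828) = (((-7 - 5*1296) + 8*1200*1196**2) + 2518176)*(-2720271 + 1/4209828) = (((-7 - 6480) + 8*1200*1430416) + 2518176)*(-11451873023387/4209828) = ((-6487 + 13731993600) + 2518176)*(-11451873023387/4209828) = (13731987113 + 2518176)*(-11451873023387/4209828) = 13734505289*(-11451873023387/4209828) = -157285810608665172193843/4209828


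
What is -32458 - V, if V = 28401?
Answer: -60859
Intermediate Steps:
-32458 - V = -32458 - 1*28401 = -32458 - 28401 = -60859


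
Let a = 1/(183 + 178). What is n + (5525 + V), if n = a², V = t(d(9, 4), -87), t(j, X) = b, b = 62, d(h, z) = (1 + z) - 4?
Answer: 728103428/130321 ≈ 5587.0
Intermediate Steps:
d(h, z) = -3 + z
t(j, X) = 62
a = 1/361 ≈ 0.0027701
V = 62
n = 1/130321 (n = (1/361)² = 1/130321 ≈ 7.6734e-6)
n + (5525 + V) = 1/130321 + (5525 + 62) = 1/130321 + 5587 = 728103428/130321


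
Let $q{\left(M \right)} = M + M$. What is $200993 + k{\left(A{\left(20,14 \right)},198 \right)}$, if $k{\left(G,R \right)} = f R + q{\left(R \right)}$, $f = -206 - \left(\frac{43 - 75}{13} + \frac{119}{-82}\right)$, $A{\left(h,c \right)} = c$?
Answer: $\frac{86013262}{533} \approx 1.6138 \cdot 10^{5}$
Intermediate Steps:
$q{\left(M \right)} = 2 M$
$f = - \frac{215425}{1066}$ ($f = -206 - \left(\left(43 - 75\right) \frac{1}{13} + 119 \left(- \frac{1}{82}\right)\right) = -206 - \left(\left(-32\right) \frac{1}{13} - \frac{119}{82}\right) = -206 - \left(- \frac{32}{13} - \frac{119}{82}\right) = -206 - - \frac{4171}{1066} = -206 + \frac{4171}{1066} = - \frac{215425}{1066} \approx -202.09$)
$k{\left(G,R \right)} = - \frac{213293 R}{1066}$ ($k{\left(G,R \right)} = - \frac{215425 R}{1066} + 2 R = - \frac{213293 R}{1066}$)
$200993 + k{\left(A{\left(20,14 \right)},198 \right)} = 200993 - \frac{21116007}{533} = \frac{86013262}{533}$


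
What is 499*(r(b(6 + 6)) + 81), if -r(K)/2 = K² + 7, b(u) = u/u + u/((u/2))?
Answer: 24451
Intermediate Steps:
b(u) = 3 (b(u) = 1 + u/((u*(½))) = 1 + u/((u/2)) = 1 + u*(2/u) = 1 + 2 = 3)
r(K) = -14 - 2*K² (r(K) = -2*(K² + 7) = -2*(7 + K²) = -14 - 2*K²)
499*(r(b(6 + 6)) + 81) = 499*((-14 - 2*3²) + 81) = 499*((-14 - 2*9) + 81) = 499*((-14 - 18) + 81) = 499*(-32 + 81) = 499*49 = 24451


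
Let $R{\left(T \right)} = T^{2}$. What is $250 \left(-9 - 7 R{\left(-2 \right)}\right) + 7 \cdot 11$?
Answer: $-9173$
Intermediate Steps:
$250 \left(-9 - 7 R{\left(-2 \right)}\right) + 7 \cdot 11 = 250 \left(-9 - 7 \left(-2\right)^{2}\right) + 7 \cdot 11 = 250 \left(-9 - 28\right) + 77 = 250 \left(-37\right) + 77 = -9250 + 77 = -9173$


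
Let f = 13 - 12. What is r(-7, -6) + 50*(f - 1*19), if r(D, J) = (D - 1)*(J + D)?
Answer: -796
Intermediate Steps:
f = 1
r(D, J) = (-1 + D)*(D + J)
r(-7, -6) + 50*(f - 1*19) = ((-7)**2 - 1*(-7) - 1*(-6) - 7*(-6)) + 50*(1 - 1*19) = (49 + 7 + 6 + 42) + 50*(1 - 19) = 104 + 50*(-18) = 104 - 900 = -796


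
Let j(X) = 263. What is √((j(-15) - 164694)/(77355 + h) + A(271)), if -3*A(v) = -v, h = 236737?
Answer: √19935177153591/471138 ≈ 9.4768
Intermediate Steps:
A(v) = v/3 (A(v) = -(-1)*v/3 = v/3)
√((j(-15) - 164694)/(77355 + h) + A(271)) = √((263 - 164694)/(77355 + 236737) + (⅓)*271) = √(-164431/314092 + 271/3) = √(84625639/942276) = √19935177153591/471138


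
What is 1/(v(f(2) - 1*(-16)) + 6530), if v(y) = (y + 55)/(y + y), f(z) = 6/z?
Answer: 19/124107 ≈ 0.00015309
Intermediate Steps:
v(y) = (55 + y)/(2*y) (v(y) = (55 + y)/((2*y)) = (55 + y)*(1/(2*y)) = (55 + y)/(2*y))
1/(v(f(2) - 1*(-16)) + 6530) = 1/((55 + (6/2 - 1*(-16)))/(2*(6/2 - 1*(-16))) + 6530) = 1/((55 + (6*(1/2) + 16))/(2*(6*(1/2) + 16)) + 6530) = 1/((55 + (3 + 16))/(2*(3 + 16)) + 6530) = 1/((1/2)*(55 + 19)/19 + 6530) = 1/((1/2)*(1/19)*74 + 6530) = 1/(37/19 + 6530) = 1/(124107/19) = 19/124107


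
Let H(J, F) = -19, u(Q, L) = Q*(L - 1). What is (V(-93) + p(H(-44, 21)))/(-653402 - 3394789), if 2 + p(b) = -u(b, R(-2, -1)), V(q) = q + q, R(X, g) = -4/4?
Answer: 226/4048191 ≈ 5.5827e-5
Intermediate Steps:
R(X, g) = -1 (R(X, g) = -4*¼ = -1)
u(Q, L) = Q*(-1 + L)
V(q) = 2*q
p(b) = -2 + 2*b (p(b) = -2 - b*(-1 - 1) = -2 - b*(-2) = -2 - (-2)*b = -2 + 2*b)
(V(-93) + p(H(-44, 21)))/(-653402 - 3394789) = (2*(-93) + (-2 + 2*(-19)))/(-653402 - 3394789) = (-186 + (-2 - 38))/(-4048191) = (-186 - 40)*(-1/4048191) = -226*(-1/4048191) = 226/4048191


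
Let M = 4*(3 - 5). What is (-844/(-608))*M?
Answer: -211/19 ≈ -11.105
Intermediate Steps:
M = -8 (M = 4*(-2) = -8)
(-844/(-608))*M = -844/(-608)*(-8) = -844*(-1/608)*(-8) = (211/152)*(-8) = -211/19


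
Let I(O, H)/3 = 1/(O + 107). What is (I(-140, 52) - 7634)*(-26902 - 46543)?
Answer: 6167543875/11 ≈ 5.6069e+8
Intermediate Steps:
I(O, H) = 3/(107 + O) (I(O, H) = 3/(O + 107) = 3/(107 + O))
(I(-140, 52) - 7634)*(-26902 - 46543) = (3/(107 - 140) - 7634)*(-26902 - 46543) = (3/(-33) - 7634)*(-73445) = (3*(-1/33) - 7634)*(-73445) = (-1/11 - 7634)*(-73445) = -83975/11*(-73445) = 6167543875/11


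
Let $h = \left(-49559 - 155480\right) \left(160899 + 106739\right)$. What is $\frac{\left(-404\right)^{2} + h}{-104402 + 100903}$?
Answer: $\frac{54876064666}{3499} \approx 1.5683 \cdot 10^{7}$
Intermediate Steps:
$h = -54876227882$ ($h = \left(-205039\right) 267638 = -54876227882$)
$\frac{\left(-404\right)^{2} + h}{-104402 + 100903} = \frac{\left(-404\right)^{2} - 54876227882}{-104402 + 100903} = \frac{163216 - 54876227882}{-3499} = \left(-54876064666\right) \left(- \frac{1}{3499}\right) = \frac{54876064666}{3499}$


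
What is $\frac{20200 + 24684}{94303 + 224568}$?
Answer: $\frac{6412}{45553} \approx 0.14076$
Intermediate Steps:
$\frac{20200 + 24684}{94303 + 224568} = \frac{44884}{318871} = 44884 \cdot \frac{1}{318871} = \frac{6412}{45553}$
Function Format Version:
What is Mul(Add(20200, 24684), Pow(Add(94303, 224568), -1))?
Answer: Rational(6412, 45553) ≈ 0.14076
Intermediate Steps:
Mul(Add(20200, 24684), Pow(Add(94303, 224568), -1)) = Mul(44884, Pow(318871, -1)) = Mul(44884, Rational(1, 318871)) = Rational(6412, 45553)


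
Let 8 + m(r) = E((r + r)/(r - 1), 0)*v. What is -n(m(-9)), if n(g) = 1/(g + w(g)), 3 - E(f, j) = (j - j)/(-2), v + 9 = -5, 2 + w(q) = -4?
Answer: 1/56 ≈ 0.017857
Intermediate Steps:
w(q) = -6 (w(q) = -2 - 4 = -6)
v = -14 (v = -9 - 5 = -14)
E(f, j) = 3 (E(f, j) = 3 - (j - j)/(-2) = 3 - 0*(-1)/2 = 3 - 1*0 = 3 + 0 = 3)
m(r) = -50 (m(r) = -8 + 3*(-14) = -8 - 42 = -50)
n(g) = 1/(-6 + g) (n(g) = 1/(g - 6) = 1/(-6 + g))
-n(m(-9)) = -1/(-6 - 50) = -1/(-56) = -1*(-1/56) = 1/56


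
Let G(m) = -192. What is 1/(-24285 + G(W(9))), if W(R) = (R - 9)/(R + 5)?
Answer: -1/24477 ≈ -4.0855e-5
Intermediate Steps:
W(R) = (-9 + R)/(5 + R)
1/(-24285 + G(W(9))) = 1/(-24285 - 192) = 1/(-24477) = -1/24477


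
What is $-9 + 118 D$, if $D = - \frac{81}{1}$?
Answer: $-9567$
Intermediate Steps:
$D = -81$ ($D = \left(-81\right) 1 = -81$)
$-9 + 118 D = -9 + 118 \left(-81\right) = -9 - 9558 = -9567$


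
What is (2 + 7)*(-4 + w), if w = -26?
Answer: -270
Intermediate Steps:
(2 + 7)*(-4 + w) = (2 + 7)*(-4 - 26) = 9*(-30) = -270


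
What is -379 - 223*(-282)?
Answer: 62507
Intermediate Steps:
-379 - 223*(-282) = -379 + 62886 = 62507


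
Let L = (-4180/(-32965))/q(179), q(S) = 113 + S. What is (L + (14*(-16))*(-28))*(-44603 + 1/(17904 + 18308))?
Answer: -256610838901504905/917286172 ≈ -2.7975e+8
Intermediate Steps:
L = 11/25331 (L = (-4180/(-32965))/(113 + 179) = -4180*(-1/32965)/292 = (44/347)*(1/292) = 11/25331 ≈ 0.00043425)
(L + (14*(-16))*(-28))*(-44603 + 1/(17904 + 18308)) = (11/25331 + (14*(-16))*(-28))*(-44603 + 1/(17904 + 18308)) = (11/25331 - 224*(-28))*(-44603 + 1/36212) = (11/25331 + 6272)*(-44603 + 1/36212) = (158876043/25331)*(-1615163835/36212) = -256610838901504905/917286172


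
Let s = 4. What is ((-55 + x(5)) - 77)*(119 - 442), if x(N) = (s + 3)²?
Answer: 26809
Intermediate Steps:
x(N) = 49 (x(N) = (4 + 3)² = 7² = 49)
((-55 + x(5)) - 77)*(119 - 442) = ((-55 + 49) - 77)*(119 - 442) = (-6 - 77)*(-323) = -83*(-323) = 26809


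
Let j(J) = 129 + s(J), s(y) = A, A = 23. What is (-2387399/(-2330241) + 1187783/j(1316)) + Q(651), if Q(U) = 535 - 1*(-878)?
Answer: 3268663371367/354196632 ≈ 9228.4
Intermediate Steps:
s(y) = 23
j(J) = 152 (j(J) = 129 + 23 = 152)
Q(U) = 1413 (Q(U) = 535 + 878 = 1413)
(-2387399/(-2330241) + 1187783/j(1316)) + Q(651) = (-2387399/(-2330241) + 1187783/152) + 1413 = (-2387399*(-1/2330241) + 1187783*(1/152)) + 1413 = (2387399/2330241 + 1187783/152) + 1413 = 2768183530351/354196632 + 1413 = 3268663371367/354196632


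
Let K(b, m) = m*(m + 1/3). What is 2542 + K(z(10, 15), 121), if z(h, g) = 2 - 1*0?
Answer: 51670/3 ≈ 17223.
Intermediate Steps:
z(h, g) = 2 (z(h, g) = 2 + 0 = 2)
K(b, m) = m*(⅓ + m) (K(b, m) = m*(m + ⅓) = m*(⅓ + m))
2542 + K(z(10, 15), 121) = 2542 + 121*(⅓ + 121) = 2542 + 121*(364/3) = 2542 + 44044/3 = 51670/3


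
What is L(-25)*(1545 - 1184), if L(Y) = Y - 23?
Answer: -17328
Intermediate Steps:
L(Y) = -23 + Y
L(-25)*(1545 - 1184) = (-23 - 25)*(1545 - 1184) = -48*361 = -17328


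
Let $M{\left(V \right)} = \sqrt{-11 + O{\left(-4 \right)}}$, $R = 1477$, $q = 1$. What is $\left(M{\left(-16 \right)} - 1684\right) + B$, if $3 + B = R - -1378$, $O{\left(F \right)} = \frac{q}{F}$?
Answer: $1168 + \frac{3 i \sqrt{5}}{2} \approx 1168.0 + 3.3541 i$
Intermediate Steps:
$O{\left(F \right)} = \frac{1}{F}$ ($O{\left(F \right)} = 1 \frac{1}{F} = \frac{1}{F}$)
$B = 2852$ ($B = -3 + \left(1477 - -1378\right) = -3 + \left(1477 + 1378\right) = -3 + 2855 = 2852$)
$M{\left(V \right)} = \frac{3 i \sqrt{5}}{2}$ ($M{\left(V \right)} = \sqrt{-11 + \frac{1}{-4}} = \sqrt{-11 - \frac{1}{4}} = \sqrt{- \frac{45}{4}} = \frac{3 i \sqrt{5}}{2}$)
$\left(M{\left(-16 \right)} - 1684\right) + B = \left(\frac{3 i \sqrt{5}}{2} - 1684\right) + 2852 = \left(-1684 + \frac{3 i \sqrt{5}}{2}\right) + 2852 = 1168 + \frac{3 i \sqrt{5}}{2}$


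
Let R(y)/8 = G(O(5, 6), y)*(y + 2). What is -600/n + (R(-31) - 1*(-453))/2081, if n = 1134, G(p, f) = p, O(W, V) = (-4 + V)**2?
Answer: -297875/393309 ≈ -0.75736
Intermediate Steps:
R(y) = 64 + 32*y (R(y) = 8*((-4 + 6)**2*(y + 2)) = 8*(2**2*(2 + y)) = 8*(4*(2 + y)) = 8*(8 + 4*y) = 64 + 32*y)
-600/n + (R(-31) - 1*(-453))/2081 = -600/1134 + ((64 + 32*(-31)) - 1*(-453))/2081 = -600*1/1134 + ((64 - 992) + 453)*(1/2081) = -100/189 + (-928 + 453)*(1/2081) = -100/189 - 475*1/2081 = -100/189 - 475/2081 = -297875/393309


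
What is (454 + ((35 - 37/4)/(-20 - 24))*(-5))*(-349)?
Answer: -28066231/176 ≈ -1.5947e+5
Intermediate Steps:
(454 + ((35 - 37/4)/(-20 - 24))*(-5))*(-349) = (454 + ((35 - 37*¼)/(-44))*(-5))*(-349) = (454 + ((35 - 37/4)*(-1/44))*(-5))*(-349) = (454 + ((103/4)*(-1/44))*(-5))*(-349) = (454 - 103/176*(-5))*(-349) = (454 + 515/176)*(-349) = (80419/176)*(-349) = -28066231/176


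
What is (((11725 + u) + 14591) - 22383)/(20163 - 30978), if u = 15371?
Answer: -19304/10815 ≈ -1.7849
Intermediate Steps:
(((11725 + u) + 14591) - 22383)/(20163 - 30978) = (((11725 + 15371) + 14591) - 22383)/(20163 - 30978) = ((27096 + 14591) - 22383)/(-10815) = (41687 - 22383)*(-1/10815) = 19304*(-1/10815) = -19304/10815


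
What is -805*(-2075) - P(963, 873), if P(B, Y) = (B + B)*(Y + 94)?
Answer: -192067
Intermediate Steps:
P(B, Y) = 2*B*(94 + Y) (P(B, Y) = (2*B)*(94 + Y) = 2*B*(94 + Y))
-805*(-2075) - P(963, 873) = -805*(-2075) - 2*963*(94 + 873) = 1670375 - 2*963*967 = 1670375 - 1*1862442 = 1670375 - 1862442 = -192067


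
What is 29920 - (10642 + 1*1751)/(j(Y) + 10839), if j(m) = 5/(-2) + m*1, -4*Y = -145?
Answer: 433733716/14497 ≈ 29919.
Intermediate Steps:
Y = 145/4 (Y = -¼*(-145) = 145/4 ≈ 36.250)
j(m) = -5/2 + m (j(m) = 5*(-½) + m = -5/2 + m)
29920 - (10642 + 1*1751)/(j(Y) + 10839) = 29920 - (10642 + 1*1751)/((-5/2 + 145/4) + 10839) = 29920 - (10642 + 1751)/(135/4 + 10839) = 29920 - 12393/43491/4 = 29920 - 12393*4/43491 = 29920 - 1*16524/14497 = 29920 - 16524/14497 = 433733716/14497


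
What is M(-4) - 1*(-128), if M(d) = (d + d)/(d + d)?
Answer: 129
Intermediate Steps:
M(d) = 1 (M(d) = (2*d)/((2*d)) = (2*d)*(1/(2*d)) = 1)
M(-4) - 1*(-128) = 1 - 1*(-128) = 1 + 128 = 129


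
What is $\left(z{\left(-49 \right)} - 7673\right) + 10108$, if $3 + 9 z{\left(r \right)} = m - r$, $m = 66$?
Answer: $\frac{22027}{9} \approx 2447.4$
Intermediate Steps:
$z{\left(r \right)} = 7 - \frac{r}{9}$ ($z{\left(r \right)} = - \frac{1}{3} + \frac{66 - r}{9} = - \frac{1}{3} - \left(- \frac{22}{3} + \frac{r}{9}\right) = 7 - \frac{r}{9}$)
$\left(z{\left(-49 \right)} - 7673\right) + 10108 = \left(\left(7 - - \frac{49}{9}\right) - 7673\right) + 10108 = \left(\left(7 + \frac{49}{9}\right) - 7673\right) + 10108 = \left(\frac{112}{9} - 7673\right) + 10108 = - \frac{68945}{9} + 10108 = \frac{22027}{9}$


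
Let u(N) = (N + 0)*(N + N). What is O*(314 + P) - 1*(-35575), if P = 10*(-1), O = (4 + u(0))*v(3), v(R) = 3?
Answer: 39223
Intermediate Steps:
u(N) = 2*N**2 (u(N) = N*(2*N) = 2*N**2)
O = 12 (O = (4 + 2*0**2)*3 = (4 + 2*0)*3 = (4 + 0)*3 = 4*3 = 12)
P = -10
O*(314 + P) - 1*(-35575) = 12*(314 - 10) - 1*(-35575) = 12*304 + 35575 = 3648 + 35575 = 39223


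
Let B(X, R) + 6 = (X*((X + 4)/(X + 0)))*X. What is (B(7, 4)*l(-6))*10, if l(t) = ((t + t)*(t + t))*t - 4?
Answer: -616280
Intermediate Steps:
l(t) = -4 + 4*t³ (l(t) = ((2*t)*(2*t))*t - 4 = (4*t²)*t - 4 = 4*t³ - 4 = -4 + 4*t³)
B(X, R) = -6 + X*(4 + X) (B(X, R) = -6 + (X*((X + 4)/(X + 0)))*X = -6 + (X*((4 + X)/X))*X = -6 + (4 + X)*X = -6 + X*(4 + X))
(B(7, 4)*l(-6))*10 = ((-6 + 7² + 4*7)*(-4 + 4*(-6)³))*10 = ((-6 + 49 + 28)*(-4 + 4*(-216)))*10 = (71*(-4 - 864))*10 = (71*(-868))*10 = -61628*10 = -616280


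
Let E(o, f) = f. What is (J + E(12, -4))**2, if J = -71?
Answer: 5625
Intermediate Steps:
(J + E(12, -4))**2 = (-71 - 4)**2 = (-75)**2 = 5625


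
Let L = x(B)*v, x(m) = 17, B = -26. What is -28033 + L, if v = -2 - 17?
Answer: -28356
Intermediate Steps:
v = -19
L = -323 (L = 17*(-19) = -323)
-28033 + L = -28033 - 323 = -28356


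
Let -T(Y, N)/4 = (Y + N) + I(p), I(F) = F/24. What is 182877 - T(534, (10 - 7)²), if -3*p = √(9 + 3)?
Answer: 185049 - √3/9 ≈ 1.8505e+5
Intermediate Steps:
p = -2*√3/3 (p = -√(9 + 3)/3 = -2*√3/3 ≈ -1.1547)
I(F) = F/24 (I(F) = F*(1/24) = F/24)
T(Y, N) = -4*N - 4*Y + √3/9 (T(Y, N) = -4*((Y + N) + (-2*√3/3)/24) = -4*((N + Y) - √3/36) = -4*(N + Y - √3/36) = -4*N - 4*Y + √3/9)
182877 - T(534, (10 - 7)²) = 182877 - (-4*(10 - 7)² - 4*534 + √3/9) = 182877 - (-4*3² - 2136 + √3/9) = 182877 - (-4*9 - 2136 + √3/9) = 182877 - (-36 - 2136 + √3/9) = 182877 - (-2172 + √3/9) = 182877 + (2172 - √3/9) = 185049 - √3/9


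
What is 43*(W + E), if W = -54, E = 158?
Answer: 4472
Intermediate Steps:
43*(W + E) = 43*(-54 + 158) = 43*104 = 4472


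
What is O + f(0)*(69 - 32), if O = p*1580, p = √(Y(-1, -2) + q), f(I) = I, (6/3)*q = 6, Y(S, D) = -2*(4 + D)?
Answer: 1580*I ≈ 1580.0*I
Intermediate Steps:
Y(S, D) = -8 - 2*D
q = 3 (q = (½)*6 = 3)
p = I (p = √((-8 - 2*(-2)) + 3) = √((-8 + 4) + 3) = √(-4 + 3) = √(-1) = I ≈ 1.0*I)
O = 1580*I (O = I*1580 = 1580*I ≈ 1580.0*I)
O + f(0)*(69 - 32) = 1580*I + 0*(69 - 32) = 1580*I + 0*37 = 1580*I + 0 = 1580*I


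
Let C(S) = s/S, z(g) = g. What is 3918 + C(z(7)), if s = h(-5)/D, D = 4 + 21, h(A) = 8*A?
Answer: 137122/35 ≈ 3917.8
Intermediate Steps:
D = 25
s = -8/5 (s = (8*(-5))/25 = -40*1/25 = -8/5 ≈ -1.6000)
C(S) = -8/(5*S)
3918 + C(z(7)) = 3918 - 8/5/7 = 3918 - 8/5*1/7 = 3918 - 8/35 = 137122/35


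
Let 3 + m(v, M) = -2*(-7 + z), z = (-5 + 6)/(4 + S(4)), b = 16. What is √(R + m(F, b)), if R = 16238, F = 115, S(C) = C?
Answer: √64995/2 ≈ 127.47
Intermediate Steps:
z = ⅛ (z = (-5 + 6)/(4 + 4) = 1/8 = 1*(⅛) = ⅛ ≈ 0.12500)
m(v, M) = 43/4 (m(v, M) = -3 - 2*(-7 + ⅛) = -3 - 2*(-55/8) = -3 + 55/4 = 43/4)
√(R + m(F, b)) = √(16238 + 43/4) = √(64995/4) = √64995/2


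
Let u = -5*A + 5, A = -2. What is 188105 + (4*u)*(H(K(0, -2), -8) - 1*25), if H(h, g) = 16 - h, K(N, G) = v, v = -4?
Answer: 187805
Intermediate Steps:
K(N, G) = -4
u = 15 (u = -5*(-2) + 5 = 10 + 5 = 15)
188105 + (4*u)*(H(K(0, -2), -8) - 1*25) = 188105 + (4*15)*((16 - 1*(-4)) - 1*25) = 188105 + 60*((16 + 4) - 25) = 188105 + 60*(20 - 25) = 188105 + 60*(-5) = 188105 - 300 = 187805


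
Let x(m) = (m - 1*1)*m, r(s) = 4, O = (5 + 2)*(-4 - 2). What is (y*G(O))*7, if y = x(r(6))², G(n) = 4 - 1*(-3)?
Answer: 7056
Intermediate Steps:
O = -42 (O = 7*(-6) = -42)
G(n) = 7 (G(n) = 4 + 3 = 7)
x(m) = m*(-1 + m) (x(m) = (m - 1)*m = (-1 + m)*m = m*(-1 + m))
y = 144 (y = (4*(-1 + 4))² = (4*3)² = 12² = 144)
(y*G(O))*7 = (144*7)*7 = 1008*7 = 7056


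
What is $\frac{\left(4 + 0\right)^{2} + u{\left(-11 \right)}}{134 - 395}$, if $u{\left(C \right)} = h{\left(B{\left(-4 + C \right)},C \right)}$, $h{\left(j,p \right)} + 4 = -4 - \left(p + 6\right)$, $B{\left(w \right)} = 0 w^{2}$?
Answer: $- \frac{13}{261} \approx -0.049808$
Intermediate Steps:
$B{\left(w \right)} = 0$
$h{\left(j,p \right)} = -14 - p$ ($h{\left(j,p \right)} = -4 - \left(10 + p\right) = -14 - p$)
$u{\left(C \right)} = -14 - C$
$\frac{\left(4 + 0\right)^{2} + u{\left(-11 \right)}}{134 - 395} = \frac{\left(4 + 0\right)^{2} - 3}{134 - 395} = \frac{4^{2} + \left(-14 + 11\right)}{-261} = \left(16 - 3\right) \left(- \frac{1}{261}\right) = 13 \left(- \frac{1}{261}\right) = - \frac{13}{261}$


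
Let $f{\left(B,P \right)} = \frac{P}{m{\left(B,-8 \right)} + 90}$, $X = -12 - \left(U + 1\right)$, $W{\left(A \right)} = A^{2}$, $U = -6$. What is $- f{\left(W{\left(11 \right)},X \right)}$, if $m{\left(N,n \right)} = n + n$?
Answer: $\frac{7}{74} \approx 0.094595$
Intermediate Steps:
$m{\left(N,n \right)} = 2 n$
$X = -7$ ($X = -12 - \left(-6 + 1\right) = -12 - -5 = -12 + 5 = -7$)
$f{\left(B,P \right)} = \frac{P}{74}$ ($f{\left(B,P \right)} = \frac{P}{2 \left(-8\right) + 90} = \frac{P}{-16 + 90} = \frac{P}{74}$)
$- f{\left(W{\left(11 \right)},X \right)} = - \frac{-7}{74} = \left(-1\right) \left(- \frac{7}{74}\right) = \frac{7}{74}$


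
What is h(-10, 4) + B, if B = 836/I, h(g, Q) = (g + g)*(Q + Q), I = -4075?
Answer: -652836/4075 ≈ -160.21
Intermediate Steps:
h(g, Q) = 4*Q*g (h(g, Q) = (2*g)*(2*Q) = 4*Q*g)
B = -836/4075 (B = 836/(-4075) = 836*(-1/4075) = -836/4075 ≈ -0.20515)
h(-10, 4) + B = 4*4*(-10) - 836/4075 = -160 - 836/4075 = -652836/4075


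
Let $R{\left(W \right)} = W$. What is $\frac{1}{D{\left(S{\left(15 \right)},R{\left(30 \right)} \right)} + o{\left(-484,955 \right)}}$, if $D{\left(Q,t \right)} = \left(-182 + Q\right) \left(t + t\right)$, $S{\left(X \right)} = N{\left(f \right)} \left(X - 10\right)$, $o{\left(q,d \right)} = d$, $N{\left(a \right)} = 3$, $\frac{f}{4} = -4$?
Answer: $- \frac{1}{9065} \approx -0.00011031$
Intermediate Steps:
$f = -16$ ($f = 4 \left(-4\right) = -16$)
$S{\left(X \right)} = -30 + 3 X$ ($S{\left(X \right)} = 3 \left(X - 10\right) = 3 \left(-10 + X\right) = -30 + 3 X$)
$D{\left(Q,t \right)} = 2 t \left(-182 + Q\right)$ ($D{\left(Q,t \right)} = \left(-182 + Q\right) 2 t = 2 t \left(-182 + Q\right)$)
$\frac{1}{D{\left(S{\left(15 \right)},R{\left(30 \right)} \right)} + o{\left(-484,955 \right)}} = \frac{1}{2 \cdot 30 \left(-182 + \left(-30 + 3 \cdot 15\right)\right) + 955} = \frac{1}{2 \cdot 30 \left(-182 + \left(-30 + 45\right)\right) + 955} = \frac{1}{2 \cdot 30 \left(-182 + 15\right) + 955} = \frac{1}{2 \cdot 30 \left(-167\right) + 955} = \frac{1}{-10020 + 955} = \frac{1}{-9065} = - \frac{1}{9065}$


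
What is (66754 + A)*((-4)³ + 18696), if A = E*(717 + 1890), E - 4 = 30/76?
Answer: 27687347636/19 ≈ 1.4572e+9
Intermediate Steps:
E = 167/38 (E = 4 + 30/76 = 4 + 30*(1/76) = 4 + 15/38 = 167/38 ≈ 4.3947)
A = 435369/38 (A = 167*(717 + 1890)/38 = (167/38)*2607 = 435369/38 ≈ 11457.)
(66754 + A)*((-4)³ + 18696) = (66754 + 435369/38)*((-4)³ + 18696) = 2972021*(-64 + 18696)/38 = (2972021/38)*18632 = 27687347636/19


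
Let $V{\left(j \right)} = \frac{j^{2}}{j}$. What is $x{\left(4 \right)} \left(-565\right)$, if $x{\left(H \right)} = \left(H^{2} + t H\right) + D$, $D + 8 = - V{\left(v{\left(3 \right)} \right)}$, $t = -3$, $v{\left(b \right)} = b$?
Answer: $3955$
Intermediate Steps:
$V{\left(j \right)} = j$
$D = -11$ ($D = -8 - 3 = -11$)
$x{\left(H \right)} = -11 + H^{2} - 3 H$ ($x{\left(H \right)} = \left(H^{2} - 3 H\right) - 11 = -11 + H^{2} - 3 H$)
$x{\left(4 \right)} \left(-565\right) = \left(-11 + 4^{2} - 12\right) \left(-565\right) = \left(-11 + 16 - 12\right) \left(-565\right) = \left(-7\right) \left(-565\right) = 3955$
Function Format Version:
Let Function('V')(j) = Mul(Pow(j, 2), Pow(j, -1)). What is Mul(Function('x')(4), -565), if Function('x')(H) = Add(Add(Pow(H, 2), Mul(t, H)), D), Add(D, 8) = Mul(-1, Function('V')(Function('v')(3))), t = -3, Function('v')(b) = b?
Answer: 3955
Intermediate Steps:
Function('V')(j) = j
D = -11 (D = Add(-8, Mul(-1, 3)) = Add(-8, -3) = -11)
Function('x')(H) = Add(-11, Pow(H, 2), Mul(-3, H)) (Function('x')(H) = Add(Add(Pow(H, 2), Mul(-3, H)), -11) = Add(-11, Pow(H, 2), Mul(-3, H)))
Mul(Function('x')(4), -565) = Mul(Add(-11, Pow(4, 2), Mul(-3, 4)), -565) = Mul(Add(-11, 16, -12), -565) = Mul(-7, -565) = 3955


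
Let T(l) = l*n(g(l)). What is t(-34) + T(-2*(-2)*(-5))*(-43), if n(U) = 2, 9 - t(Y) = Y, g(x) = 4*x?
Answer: 1763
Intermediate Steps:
t(Y) = 9 - Y
T(l) = 2*l (T(l) = l*2 = 2*l)
t(-34) + T(-2*(-2)*(-5))*(-43) = (9 - 1*(-34)) + (2*(-2*(-2)*(-5)))*(-43) = (9 + 34) + (2*(4*(-5)))*(-43) = 43 + (2*(-20))*(-43) = 43 - 40*(-43) = 43 + 1720 = 1763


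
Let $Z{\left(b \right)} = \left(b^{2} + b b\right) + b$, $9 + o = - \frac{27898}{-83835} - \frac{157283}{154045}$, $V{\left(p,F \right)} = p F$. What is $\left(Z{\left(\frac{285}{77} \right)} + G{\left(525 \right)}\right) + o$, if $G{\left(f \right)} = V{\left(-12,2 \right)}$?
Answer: $- \frac{39628024262821}{15313851141435} \approx -2.5877$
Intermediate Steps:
$V{\left(p,F \right)} = F p$
$o = - \frac{25023507214}{2582872515}$ ($o = -9 - \left(- \frac{27898}{83835} + \frac{157283}{154045}\right) = -9 - \frac{1777654579}{2582872515} = - \frac{25023507214}{2582872515} \approx -9.6882$)
$G{\left(f \right)} = -24$ ($G{\left(f \right)} = 2 \left(-12\right) = -24$)
$Z{\left(b \right)} = b + 2 b^{2}$ ($Z{\left(b \right)} = \left(b^{2} + b^{2}\right) + b = 2 b^{2} + b = b + 2 b^{2}$)
$\left(Z{\left(\frac{285}{77} \right)} + G{\left(525 \right)}\right) + o = \left(\frac{285}{77} \left(1 + 2 \cdot \frac{285}{77}\right) - 24\right) - \frac{25023507214}{2582872515} = \left(285 \cdot \frac{1}{77} \left(1 + 2 \cdot 285 \cdot \frac{1}{77}\right) - 24\right) - \frac{25023507214}{2582872515} = \left(\frac{285 \left(1 + 2 \cdot \frac{285}{77}\right)}{77} - 24\right) - \frac{25023507214}{2582872515} = \left(\frac{285 \left(1 + \frac{570}{77}\right)}{77} - 24\right) - \frac{25023507214}{2582872515} = \left(\frac{285}{77} \cdot \frac{647}{77} - 24\right) - \frac{25023507214}{2582872515} = \left(\frac{184395}{5929} - 24\right) - \frac{25023507214}{2582872515} = \frac{42099}{5929} - \frac{25023507214}{2582872515} = - \frac{39628024262821}{15313851141435}$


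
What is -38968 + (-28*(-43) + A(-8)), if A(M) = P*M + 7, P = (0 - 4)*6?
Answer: -37565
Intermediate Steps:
P = -24 (P = -4*6 = -24)
A(M) = 7 - 24*M (A(M) = -24*M + 7 = 7 - 24*M)
-38968 + (-28*(-43) + A(-8)) = -38968 + (-28*(-43) + (7 - 24*(-8))) = -38968 + (1204 + (7 + 192)) = -38968 + (1204 + 199) = -38968 + 1403 = -37565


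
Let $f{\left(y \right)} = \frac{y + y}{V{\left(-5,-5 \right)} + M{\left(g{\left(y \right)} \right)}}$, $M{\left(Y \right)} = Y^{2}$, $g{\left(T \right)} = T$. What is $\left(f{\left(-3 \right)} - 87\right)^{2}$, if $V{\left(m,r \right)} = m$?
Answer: $\frac{31329}{4} \approx 7832.3$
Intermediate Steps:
$f{\left(y \right)} = \frac{2 y}{-5 + y^{2}}$ ($f{\left(y \right)} = \frac{y + y}{-5 + y^{2}} = \frac{2 y}{-5 + y^{2}}$)
$\left(f{\left(-3 \right)} - 87\right)^{2} = \left(2 \left(-3\right) \frac{1}{-5 + \left(-3\right)^{2}} - 87\right)^{2} = \left(2 \left(-3\right) \frac{1}{-5 + 9} - 87\right)^{2} = \left(2 \left(-3\right) \frac{1}{4} - 87\right)^{2} = \left(- \frac{3}{2} - 87\right)^{2} = \left(- \frac{177}{2}\right)^{2} = \frac{31329}{4}$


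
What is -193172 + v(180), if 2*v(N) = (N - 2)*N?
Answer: -177152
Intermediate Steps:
v(N) = N*(-2 + N)/2 (v(N) = ((N - 2)*N)/2 = ((-2 + N)*N)/2 = (N*(-2 + N))/2 = N*(-2 + N)/2)
-193172 + v(180) = -193172 + (1/2)*180*(-2 + 180) = -193172 + (1/2)*180*178 = -193172 + 16020 = -177152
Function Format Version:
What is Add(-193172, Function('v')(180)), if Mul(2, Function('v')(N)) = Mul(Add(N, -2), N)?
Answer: -177152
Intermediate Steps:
Function('v')(N) = Mul(Rational(1, 2), N, Add(-2, N)) (Function('v')(N) = Mul(Rational(1, 2), Mul(Add(N, -2), N)) = Mul(Rational(1, 2), Mul(Add(-2, N), N)) = Mul(Rational(1, 2), Mul(N, Add(-2, N))) = Mul(Rational(1, 2), N, Add(-2, N)))
Add(-193172, Function('v')(180)) = Add(-193172, Mul(Rational(1, 2), 180, Add(-2, 180))) = Add(-193172, Mul(Rational(1, 2), 180, 178)) = Add(-193172, 16020) = -177152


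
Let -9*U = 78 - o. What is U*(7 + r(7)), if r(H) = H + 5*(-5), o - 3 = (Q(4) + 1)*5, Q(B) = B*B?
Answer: -110/9 ≈ -12.222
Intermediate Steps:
Q(B) = B**2
o = 88 (o = 3 + (4**2 + 1)*5 = 3 + (16 + 1)*5 = 3 + 17*5 = 3 + 85 = 88)
r(H) = -25 + H (r(H) = H - 25 = -25 + H)
U = 10/9 (U = -(78 - 1*88)/9 = -(78 - 88)/9 = -1/9*(-10) = 10/9 ≈ 1.1111)
U*(7 + r(7)) = 10*(7 + (-25 + 7))/9 = 10*(7 - 18)/9 = (10/9)*(-11) = -110/9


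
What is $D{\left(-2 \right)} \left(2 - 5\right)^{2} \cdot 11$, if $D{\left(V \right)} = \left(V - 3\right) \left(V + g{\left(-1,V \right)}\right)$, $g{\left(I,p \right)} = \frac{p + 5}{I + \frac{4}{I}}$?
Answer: $1287$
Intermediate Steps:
$g{\left(I,p \right)} = \frac{5 + p}{I + \frac{4}{I}}$
$D{\left(V \right)} = \left(-1 + \frac{4 V}{5}\right) \left(-3 + V\right)$ ($D{\left(V \right)} = \left(V - 3\right) \left(V - \frac{5 + V}{4 + \left(-1\right)^{2}}\right) = \left(-3 + V\right) \left(V - \frac{5 + V}{4 + 1}\right) = \left(-3 + V\right) \left(V - \frac{5 + V}{5}\right) = \left(-3 + V\right) \left(V - \left(1 + \frac{V}{5}\right)\right) = \left(-3 + V\right) \left(-1 + \frac{4 V}{5}\right) = \left(-1 + \frac{4 V}{5}\right) \left(-3 + V\right)$)
$D{\left(-2 \right)} \left(2 - 5\right)^{2} \cdot 11 = \left(3 - - \frac{34}{5} + \frac{4 \left(-2\right)^{2}}{5}\right) \left(2 - 5\right)^{2} \cdot 11 = \left(3 + \frac{34}{5} + \frac{4}{5} \cdot 4\right) \left(-3\right)^{2} \cdot 11 = \left(3 + \frac{34}{5} + \frac{16}{5}\right) 9 \cdot 11 = 13 \cdot 9 \cdot 11 = 117 \cdot 11 = 1287$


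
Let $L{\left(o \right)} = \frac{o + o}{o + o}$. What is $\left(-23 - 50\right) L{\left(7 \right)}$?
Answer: $-73$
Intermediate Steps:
$L{\left(o \right)} = 1$ ($L{\left(o \right)} = \frac{2 o}{2 o} = 2 o \frac{1}{2 o} = 1$)
$\left(-23 - 50\right) L{\left(7 \right)} = \left(-23 - 50\right) 1 = \left(-73\right) 1 = -73$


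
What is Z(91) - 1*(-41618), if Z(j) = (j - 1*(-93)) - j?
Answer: 41711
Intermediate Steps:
Z(j) = 93 (Z(j) = (j + 93) - j = (93 + j) - j = 93)
Z(91) - 1*(-41618) = 93 - 1*(-41618) = 93 + 41618 = 41711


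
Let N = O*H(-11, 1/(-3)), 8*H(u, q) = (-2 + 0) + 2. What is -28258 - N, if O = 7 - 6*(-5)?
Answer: -28258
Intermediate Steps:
O = 37 (O = 7 + 30 = 37)
H(u, q) = 0 (H(u, q) = ((-2 + 0) + 2)/8 = (-2 + 2)/8 = (⅛)*0 = 0)
N = 0 (N = 37*0 = 0)
-28258 - N = -28258 - 1*0 = -28258 + 0 = -28258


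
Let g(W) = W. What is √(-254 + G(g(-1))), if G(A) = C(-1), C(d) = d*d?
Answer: I*√253 ≈ 15.906*I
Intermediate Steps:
C(d) = d²
G(A) = 1 (G(A) = (-1)² = 1)
√(-254 + G(g(-1))) = √(-254 + 1) = √(-253) = I*√253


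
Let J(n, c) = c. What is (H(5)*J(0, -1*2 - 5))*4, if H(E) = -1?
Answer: 28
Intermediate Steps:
(H(5)*J(0, -1*2 - 5))*4 = -(-1*2 - 5)*4 = -(-2 - 5)*4 = -1*(-7)*4 = 7*4 = 28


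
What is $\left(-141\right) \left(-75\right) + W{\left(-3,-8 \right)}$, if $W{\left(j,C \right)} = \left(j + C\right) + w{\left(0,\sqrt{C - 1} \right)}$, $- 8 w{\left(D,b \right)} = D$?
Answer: $10564$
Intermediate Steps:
$w{\left(D,b \right)} = - \frac{D}{8}$
$W{\left(j,C \right)} = C + j$ ($W{\left(j,C \right)} = \left(j + C\right) - 0 = \left(C + j\right) + 0 = C + j$)
$\left(-141\right) \left(-75\right) + W{\left(-3,-8 \right)} = \left(-141\right) \left(-75\right) - 11 = 10575 - 11 = 10564$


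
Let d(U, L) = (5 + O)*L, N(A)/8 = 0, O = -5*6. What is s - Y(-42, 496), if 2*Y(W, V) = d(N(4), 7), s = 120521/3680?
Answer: 442521/3680 ≈ 120.25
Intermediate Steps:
s = 120521/3680 (s = 120521*(1/3680) = 120521/3680 ≈ 32.750)
O = -30
N(A) = 0 (N(A) = 8*0 = 0)
d(U, L) = -25*L (d(U, L) = (5 - 30)*L = -25*L)
Y(W, V) = -175/2 (Y(W, V) = (-25*7)/2 = (½)*(-175) = -175/2)
s - Y(-42, 496) = 120521/3680 - 1*(-175/2) = 120521/3680 + 175/2 = 442521/3680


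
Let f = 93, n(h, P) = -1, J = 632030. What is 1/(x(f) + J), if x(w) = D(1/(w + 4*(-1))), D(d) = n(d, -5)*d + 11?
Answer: 89/56251648 ≈ 1.5822e-6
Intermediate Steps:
D(d) = 11 - d (D(d) = -d + 11 = 11 - d)
x(w) = 11 - 1/(-4 + w) (x(w) = 11 - 1/(w + 4*(-1)) = 11 - 1/(w - 4) = 11 - 1/(-4 + w))
1/(x(f) + J) = 1/((-45 + 11*93)/(-4 + 93) + 632030) = 1/((-45 + 1023)/89 + 632030) = 1/((1/89)*978 + 632030) = 1/(978/89 + 632030) = 1/(56251648/89) = 89/56251648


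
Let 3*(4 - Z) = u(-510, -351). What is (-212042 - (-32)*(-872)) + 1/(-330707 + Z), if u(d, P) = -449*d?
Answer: -97665940219/407033 ≈ -2.3995e+5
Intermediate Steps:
Z = -76326 (Z = 4 - (-449)*(-510)/3 = 4 - 1/3*228990 = 4 - 76330 = -76326)
(-212042 - (-32)*(-872)) + 1/(-330707 + Z) = (-212042 - (-32)*(-872)) + 1/(-330707 - 76326) = (-212042 - 1*27904) + 1/(-407033) = (-212042 - 27904) - 1/407033 = -239946 - 1/407033 = -97665940219/407033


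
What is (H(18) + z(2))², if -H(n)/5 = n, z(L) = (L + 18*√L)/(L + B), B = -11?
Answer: 659992/81 + 3248*√2/9 ≈ 8658.4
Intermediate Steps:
z(L) = (L + 18*√L)/(-11 + L) (z(L) = (L + 18*√L)/(L - 11) = (L + 18*√L)/(-11 + L))
H(n) = -5*n
(H(18) + z(2))² = (-5*18 + (2 + 18*√2)/(-11 + 2))² = (-90 + (2 + 18*√2)/(-9))² = (-90 - (2 + 18*√2)/9)² = (-90 + (-2/9 - 2*√2))² = (-812/9 - 2*√2)²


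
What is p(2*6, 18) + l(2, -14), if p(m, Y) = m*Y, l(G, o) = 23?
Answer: 239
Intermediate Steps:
p(m, Y) = Y*m
p(2*6, 18) + l(2, -14) = 18*(2*6) + 23 = 18*12 + 23 = 216 + 23 = 239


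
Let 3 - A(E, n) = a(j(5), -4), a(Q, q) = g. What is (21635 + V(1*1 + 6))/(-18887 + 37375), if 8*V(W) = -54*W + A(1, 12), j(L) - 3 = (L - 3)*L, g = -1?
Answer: 86353/73952 ≈ 1.1677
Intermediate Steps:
j(L) = 3 + L*(-3 + L) (j(L) = 3 + (L - 3)*L = 3 + (-3 + L)*L = 3 + L*(-3 + L))
a(Q, q) = -1
A(E, n) = 4 (A(E, n) = 3 - 1*(-1) = 3 + 1 = 4)
V(W) = ½ - 27*W/4 (V(W) = (-54*W + 4)/8 = (4 - 54*W)/8 = ½ - 27*W/4)
(21635 + V(1*1 + 6))/(-18887 + 37375) = (21635 + (½ - 27*(1*1 + 6)/4))/(-18887 + 37375) = (21635 + (½ - 27*(1 + 6)/4))/18488 = (21635 + (½ - 27/4*7))*(1/18488) = (21635 + (½ - 189/4))*(1/18488) = (21635 - 187/4)*(1/18488) = (86353/4)*(1/18488) = 86353/73952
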